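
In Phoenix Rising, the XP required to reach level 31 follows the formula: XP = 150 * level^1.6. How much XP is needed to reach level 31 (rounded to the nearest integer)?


XP = 150 * level^1.6
Substitute level = 31:
XP = 150 * 31^1.6
= 150 * 243.3205
= 36498

36498 XP


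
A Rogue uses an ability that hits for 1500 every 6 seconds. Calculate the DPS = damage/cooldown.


DPS = damage / cooldown
= 1500 / 6
= 250.00

250.00 DPS


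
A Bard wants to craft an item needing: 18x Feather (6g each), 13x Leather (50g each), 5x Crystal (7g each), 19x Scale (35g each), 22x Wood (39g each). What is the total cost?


Cost breakdown:
  Feather: 18 * 6 = 108
  Leather: 13 * 50 = 650
  Crystal: 5 * 7 = 35
  Scale: 19 * 35 = 665
  Wood: 22 * 39 = 858
Total = 108 + 650 + 35 + 665 + 858 = 2316

2316 gold


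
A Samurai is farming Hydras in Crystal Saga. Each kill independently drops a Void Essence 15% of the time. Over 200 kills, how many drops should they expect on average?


Expected drops = kills * (drop_rate / 100)
= 200 * (15 / 100)
= 200 * 0.15
= 30.0

30.0 drops


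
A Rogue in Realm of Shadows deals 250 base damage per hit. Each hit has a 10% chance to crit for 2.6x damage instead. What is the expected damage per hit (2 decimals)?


E[dmg] = base * (1 + crit_chance * (crit_mult - 1))
cc as decimal = 10/100 = 0.1
cm - 1 = 2.6 - 1 = 1.6
Bonus factor = 0.1 * 1.6 = 0.16
Total multiplier = 1 + 0.16 = 1.16
Expected damage = 250 * 1.16 = 290.00

290.00 damage


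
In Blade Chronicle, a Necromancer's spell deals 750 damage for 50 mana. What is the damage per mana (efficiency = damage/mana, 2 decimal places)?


Efficiency = damage / mana
= 750 / 50
= 15.00

15.00 dmg/mana


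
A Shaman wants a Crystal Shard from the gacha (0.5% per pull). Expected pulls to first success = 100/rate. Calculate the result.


Expected pulls for a geometric distribution = 1/p = 100 / rate%
= 100 / 0.5
= 200.0

200.0 pulls


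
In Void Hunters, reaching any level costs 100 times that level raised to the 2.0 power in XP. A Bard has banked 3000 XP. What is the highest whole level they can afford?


XP = 100 * level^2.0, so level = (XP / 100)^(1/2.0)
= (3000 / 100)^(1/2.0)
= 30.0^0.5
= 5.4772
Floor: level = 5

level 5


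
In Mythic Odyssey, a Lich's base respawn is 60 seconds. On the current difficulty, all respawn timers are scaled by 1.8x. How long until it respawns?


Respawn time = base * multiplier
= 60 * 1.8
= 108.0 seconds

108.0 seconds


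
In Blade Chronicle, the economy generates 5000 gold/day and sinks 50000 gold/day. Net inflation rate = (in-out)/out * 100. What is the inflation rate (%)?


Net gold = 5000 - 50000 = -45000
Inflation rate = net / sunk * 100 = -45000 / 50000 * 100
= -0.9 * 100
= -90.00%

-90.00%


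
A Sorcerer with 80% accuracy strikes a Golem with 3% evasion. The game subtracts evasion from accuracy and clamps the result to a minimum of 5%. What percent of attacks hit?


accuracy - evasion = 80 - 3 = 77
Apply floor: max(77, 5) = 77
Hit chance = 77%

77%


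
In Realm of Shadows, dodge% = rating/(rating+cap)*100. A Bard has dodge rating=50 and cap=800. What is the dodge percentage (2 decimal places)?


dodge% = 50 / (50 + 800) * 100
= 50 / 850 * 100
= 0.058824 * 100
= 5.88%

5.88%


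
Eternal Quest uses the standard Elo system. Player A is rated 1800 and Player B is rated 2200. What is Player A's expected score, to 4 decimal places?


Elo expected score: Ea = 1/(1 + 10^((Rb-Ra)/400))
Rb - Ra = 2200 - 1800 = 400
(Rb-Ra)/400 = 400/400 = 1.0
10^1.0 = 10.0
Ea = 1/(1 + 10.0) = 1/11.0 = 0.0909

0.0909


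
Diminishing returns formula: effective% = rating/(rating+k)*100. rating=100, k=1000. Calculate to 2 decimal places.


effective% = rating / (rating + k) * 100
= 100 / (100 + 1000) * 100
= 100 / 1100 * 100
= 0.090909 * 100
= 9.09%

9.09%


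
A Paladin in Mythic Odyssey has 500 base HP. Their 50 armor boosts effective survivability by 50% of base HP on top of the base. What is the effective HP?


EHP = 500 * (1 + 50/100)
= 500 * (1 + 0.5)
= 500 * 1.5
= 750.0

750.0 EHP


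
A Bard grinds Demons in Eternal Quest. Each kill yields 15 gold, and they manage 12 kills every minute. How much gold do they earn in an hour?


Gold per minute = 15 * 12 = 180
Gold per hour = 180 * 60 = 10800

10800 gold/hour


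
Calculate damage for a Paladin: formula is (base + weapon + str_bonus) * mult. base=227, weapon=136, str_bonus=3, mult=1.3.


Sum base + weapon + str = 227 + 136 + 3 = 366
Multiply by 1.3:
366 * 1.3 = 475.8

475.8 damage


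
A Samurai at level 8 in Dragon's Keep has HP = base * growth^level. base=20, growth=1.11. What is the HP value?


value = base * growth^level
= 20 * 1.11^8
= 20 * 2.304538
= 46.09

46.09 HP


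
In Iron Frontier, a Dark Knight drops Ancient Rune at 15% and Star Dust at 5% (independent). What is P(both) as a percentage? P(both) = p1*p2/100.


For independent events, P(both) = P(A) * P(B)
= 15% * 5%
= 75 / 100 %
= 0.75%

0.75%


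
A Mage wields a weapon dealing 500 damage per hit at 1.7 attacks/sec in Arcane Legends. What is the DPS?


DPS = damage * attack_speed
= 500 * 1.7
= 850.0

850.0 DPS


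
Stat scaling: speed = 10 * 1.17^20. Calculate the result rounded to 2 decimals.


value = base * growth^level
= 10 * 1.17^20
= 10 * 23.105599
= 231.06

231.06 speed


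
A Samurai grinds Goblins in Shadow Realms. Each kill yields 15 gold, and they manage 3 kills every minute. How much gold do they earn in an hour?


Gold per minute = 15 * 3 = 45
Gold per hour = 45 * 60 = 2700

2700 gold/hour


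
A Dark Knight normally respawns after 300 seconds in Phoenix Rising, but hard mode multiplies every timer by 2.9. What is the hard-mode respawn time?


Respawn time = base * multiplier
= 300 * 2.9
= 870.0 seconds

870.0 seconds


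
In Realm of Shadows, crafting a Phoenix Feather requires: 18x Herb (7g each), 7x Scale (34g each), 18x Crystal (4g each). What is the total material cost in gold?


Cost breakdown:
  Herb: 18 * 7 = 126
  Scale: 7 * 34 = 238
  Crystal: 18 * 4 = 72
Total = 126 + 238 + 72 = 436

436 gold


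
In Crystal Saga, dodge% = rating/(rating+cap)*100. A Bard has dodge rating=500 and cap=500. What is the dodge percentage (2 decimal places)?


dodge% = 500 / (500 + 500) * 100
= 500 / 1000 * 100
= 0.5 * 100
= 50.00%

50.00%


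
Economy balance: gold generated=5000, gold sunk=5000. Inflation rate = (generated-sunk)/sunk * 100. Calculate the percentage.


Net gold = 5000 - 5000 = 0
Inflation rate = net / sunk * 100 = 0 / 5000 * 100
= 0.0 * 100
= 0.00%

0.00%


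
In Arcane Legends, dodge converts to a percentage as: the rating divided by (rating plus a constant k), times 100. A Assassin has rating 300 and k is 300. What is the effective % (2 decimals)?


effective% = rating / (rating + k) * 100
= 300 / (300 + 300) * 100
= 300 / 600 * 100
= 0.5 * 100
= 50.00%

50.00%


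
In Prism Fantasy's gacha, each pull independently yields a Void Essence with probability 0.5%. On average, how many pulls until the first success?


Expected pulls for a geometric distribution = 1/p = 100 / rate%
= 100 / 0.5
= 200.0

200.0 pulls


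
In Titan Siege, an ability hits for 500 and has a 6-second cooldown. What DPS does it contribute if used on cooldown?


DPS = damage / cooldown
= 500 / 6
= 83.33

83.33 DPS


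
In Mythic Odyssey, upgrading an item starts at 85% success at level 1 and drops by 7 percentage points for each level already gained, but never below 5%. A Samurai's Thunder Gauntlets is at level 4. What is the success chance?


raw_rate = 85 - 7 * (4 - 1)
= 85 - 7 * 3
= 85 - 21
= 64
Apply floor: max(64, 5) = 64%

64%


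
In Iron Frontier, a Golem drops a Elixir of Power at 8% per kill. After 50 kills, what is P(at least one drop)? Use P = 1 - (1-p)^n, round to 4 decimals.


P(at least one) = 1 - P(none) = 1 - (1-p)^n
p = 8/100 = 0.08
1 - p = 0.92
(1 - p)^50 = 0.92^50 = 0.015466
P(at least one) = 1 - 0.015466 = 0.9845

0.9845


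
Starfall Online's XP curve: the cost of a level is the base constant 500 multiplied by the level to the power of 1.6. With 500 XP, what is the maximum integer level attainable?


XP = 500 * level^1.6, so level = (XP / 500)^(1/1.6)
= (500 / 500)^(1/1.6)
= 1.0^0.625
= 1.0
Floor: level = 1

level 1


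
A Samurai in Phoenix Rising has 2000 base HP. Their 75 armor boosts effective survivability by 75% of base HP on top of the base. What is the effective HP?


EHP = 2000 * (1 + 75/100)
= 2000 * (1 + 0.75)
= 2000 * 1.75
= 3500.0

3500.0 EHP


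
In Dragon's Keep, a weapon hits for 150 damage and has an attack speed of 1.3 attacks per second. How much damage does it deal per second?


DPS = damage * attack_speed
= 150 * 1.3
= 195.0

195.0 DPS


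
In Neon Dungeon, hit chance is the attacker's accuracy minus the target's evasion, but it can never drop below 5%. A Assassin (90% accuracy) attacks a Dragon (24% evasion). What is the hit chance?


accuracy - evasion = 90 - 24 = 66
Apply floor: max(66, 5) = 66
Hit chance = 66%

66%


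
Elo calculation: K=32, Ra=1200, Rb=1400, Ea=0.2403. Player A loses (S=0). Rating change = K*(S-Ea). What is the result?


Elo update: delta = K * (S - Ea), where S = 0 (loses)
S - Ea = 0 - 0.2403 = -0.2403
Rating change = 32 * -0.2403
= -7.69

-7.69 rating points


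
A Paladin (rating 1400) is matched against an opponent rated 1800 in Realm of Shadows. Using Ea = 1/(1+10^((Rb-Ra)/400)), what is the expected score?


Elo expected score: Ea = 1/(1 + 10^((Rb-Ra)/400))
Rb - Ra = 1800 - 1400 = 400
(Rb-Ra)/400 = 400/400 = 1.0
10^1.0 = 10.0
Ea = 1/(1 + 10.0) = 1/11.0 = 0.0909

0.0909


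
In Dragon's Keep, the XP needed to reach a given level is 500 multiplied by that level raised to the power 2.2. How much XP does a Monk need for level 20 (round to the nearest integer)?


XP = 500 * level^2.2
Substitute level = 20:
XP = 500 * 20^2.2
= 500 * 728.2257
= 364113

364113 XP


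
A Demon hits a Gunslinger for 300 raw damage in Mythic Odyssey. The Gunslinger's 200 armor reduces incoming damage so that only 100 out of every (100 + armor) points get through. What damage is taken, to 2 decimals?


actual = 300 * 100 / (100 + 200)
= 300 * 100 / 300
= 30000 / 300
= 100.00

100.00 damage


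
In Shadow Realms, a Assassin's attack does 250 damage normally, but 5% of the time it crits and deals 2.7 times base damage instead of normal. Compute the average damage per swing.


E[dmg] = base * (1 + crit_chance * (crit_mult - 1))
cc as decimal = 5/100 = 0.05
cm - 1 = 2.7 - 1 = 1.7
Bonus factor = 0.05 * 1.7 = 0.085
Total multiplier = 1 + 0.085 = 1.085
Expected damage = 250 * 1.085 = 271.25

271.25 damage


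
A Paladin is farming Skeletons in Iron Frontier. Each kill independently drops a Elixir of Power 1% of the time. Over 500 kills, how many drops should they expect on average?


Expected drops = kills * (drop_rate / 100)
= 500 * (1 / 100)
= 500 * 0.01
= 5.0

5.0 drops


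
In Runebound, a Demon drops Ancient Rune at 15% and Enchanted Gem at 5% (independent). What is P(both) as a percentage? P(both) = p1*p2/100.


For independent events, P(both) = P(A) * P(B)
= 15% * 5%
= 75 / 100 %
= 0.75%

0.75%


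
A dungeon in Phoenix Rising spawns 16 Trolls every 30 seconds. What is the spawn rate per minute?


Spawns per minute = count * (60 / interval)
= 16 * (60 / 30)
= 16 * 2.0
= 32.0

32.0 per minute


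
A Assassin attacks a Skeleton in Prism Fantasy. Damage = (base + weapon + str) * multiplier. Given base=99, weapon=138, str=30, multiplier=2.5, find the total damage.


Sum base + weapon + str = 99 + 138 + 30 = 267
Multiply by 2.5:
267 * 2.5 = 667.5

667.5 damage


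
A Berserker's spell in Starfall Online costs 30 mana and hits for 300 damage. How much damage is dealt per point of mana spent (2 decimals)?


Efficiency = damage / mana
= 300 / 30
= 10.00

10.00 dmg/mana


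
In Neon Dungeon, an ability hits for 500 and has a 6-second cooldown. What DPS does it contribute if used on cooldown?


DPS = damage / cooldown
= 500 / 6
= 83.33

83.33 DPS


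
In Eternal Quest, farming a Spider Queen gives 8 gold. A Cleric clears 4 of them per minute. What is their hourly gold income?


Gold per minute = 8 * 4 = 32
Gold per hour = 32 * 60 = 1920

1920 gold/hour


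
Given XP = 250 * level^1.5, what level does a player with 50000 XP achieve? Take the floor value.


XP = 250 * level^1.5, so level = (XP / 250)^(1/1.5)
= (50000 / 250)^(1/1.5)
= 200.0^0.6667
= 34.1995
Floor: level = 34

level 34


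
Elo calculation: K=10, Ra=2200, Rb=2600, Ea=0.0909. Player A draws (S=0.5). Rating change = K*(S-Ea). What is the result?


Elo update: delta = K * (S - Ea), where S = 0.5 (draws)
S - Ea = 0.5 - 0.0909 = 0.4091
Rating change = 10 * 0.4091
= 4.09

4.09 rating points


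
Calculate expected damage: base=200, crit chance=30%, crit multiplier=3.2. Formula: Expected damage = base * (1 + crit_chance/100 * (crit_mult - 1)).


E[dmg] = base * (1 + crit_chance * (crit_mult - 1))
cc as decimal = 30/100 = 0.3
cm - 1 = 3.2 - 1 = 2.2
Bonus factor = 0.3 * 2.2 = 0.66
Total multiplier = 1 + 0.66 = 1.66
Expected damage = 200 * 1.66 = 332.00

332.00 damage


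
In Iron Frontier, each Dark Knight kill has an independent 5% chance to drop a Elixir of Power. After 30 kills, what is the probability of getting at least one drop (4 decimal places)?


P(at least one) = 1 - P(none) = 1 - (1-p)^n
p = 5/100 = 0.05
1 - p = 0.95
(1 - p)^30 = 0.95^30 = 0.214639
P(at least one) = 1 - 0.214639 = 0.7854

0.7854


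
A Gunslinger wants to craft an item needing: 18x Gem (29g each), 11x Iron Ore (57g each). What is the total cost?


Cost breakdown:
  Gem: 18 * 29 = 522
  Iron Ore: 11 * 57 = 627
Total = 522 + 627 = 1149

1149 gold


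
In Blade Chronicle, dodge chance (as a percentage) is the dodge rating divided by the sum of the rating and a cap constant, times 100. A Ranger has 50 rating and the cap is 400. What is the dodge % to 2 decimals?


dodge% = 50 / (50 + 400) * 100
= 50 / 450 * 100
= 0.111111 * 100
= 11.11%

11.11%


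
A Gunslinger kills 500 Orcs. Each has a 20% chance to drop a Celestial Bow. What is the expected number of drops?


Expected drops = kills * (drop_rate / 100)
= 500 * (20 / 100)
= 500 * 0.2
= 100.0

100.0 drops


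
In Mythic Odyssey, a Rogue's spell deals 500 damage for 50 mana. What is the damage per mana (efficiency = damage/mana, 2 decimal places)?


Efficiency = damage / mana
= 500 / 50
= 10.00

10.00 dmg/mana


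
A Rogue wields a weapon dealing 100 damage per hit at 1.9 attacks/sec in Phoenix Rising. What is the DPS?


DPS = damage * attack_speed
= 100 * 1.9
= 190.0

190.0 DPS


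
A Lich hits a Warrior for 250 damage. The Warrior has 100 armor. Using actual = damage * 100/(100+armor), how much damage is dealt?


actual = 250 * 100 / (100 + 100)
= 250 * 100 / 200
= 25000 / 200
= 125.00

125.00 damage


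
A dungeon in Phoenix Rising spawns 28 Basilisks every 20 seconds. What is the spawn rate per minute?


Spawns per minute = count * (60 / interval)
= 28 * (60 / 20)
= 28 * 3.0
= 84.0

84.0 per minute


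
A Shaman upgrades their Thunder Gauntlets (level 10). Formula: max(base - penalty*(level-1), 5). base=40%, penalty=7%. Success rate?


raw_rate = 40 - 7 * (10 - 1)
= 40 - 7 * 9
= 40 - 63
= -23
Apply floor: max(-23, 5) = 5%

5%


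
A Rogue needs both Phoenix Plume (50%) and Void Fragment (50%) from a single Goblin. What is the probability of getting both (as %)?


For independent events, P(both) = P(A) * P(B)
= 50% * 50%
= 2500 / 100 %
= 25.0%

25.0%


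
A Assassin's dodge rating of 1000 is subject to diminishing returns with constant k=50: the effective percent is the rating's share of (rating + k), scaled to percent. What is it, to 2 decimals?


effective% = rating / (rating + k) * 100
= 1000 / (1000 + 50) * 100
= 1000 / 1050 * 100
= 0.952381 * 100
= 95.24%

95.24%


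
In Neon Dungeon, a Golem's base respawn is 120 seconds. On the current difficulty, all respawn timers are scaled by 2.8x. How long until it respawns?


Respawn time = base * multiplier
= 120 * 2.8
= 336.0 seconds

336.0 seconds


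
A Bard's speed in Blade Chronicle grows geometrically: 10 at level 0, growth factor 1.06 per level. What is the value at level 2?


value = base * growth^level
= 10 * 1.06^2
= 10 * 1.1236
= 11.24

11.24 speed


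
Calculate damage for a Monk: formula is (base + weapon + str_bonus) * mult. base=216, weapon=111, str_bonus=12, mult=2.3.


Sum base + weapon + str = 216 + 111 + 12 = 339
Multiply by 2.3:
339 * 2.3 = 779.7

779.7 damage


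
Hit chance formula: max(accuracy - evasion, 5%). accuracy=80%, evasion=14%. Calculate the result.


accuracy - evasion = 80 - 14 = 66
Apply floor: max(66, 5) = 66
Hit chance = 66%

66%


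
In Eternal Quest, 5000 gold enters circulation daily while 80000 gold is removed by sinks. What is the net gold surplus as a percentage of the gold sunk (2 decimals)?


Net gold = 5000 - 80000 = -75000
Inflation rate = net / sunk * 100 = -75000 / 80000 * 100
= -0.9375 * 100
= -93.75%

-93.75%


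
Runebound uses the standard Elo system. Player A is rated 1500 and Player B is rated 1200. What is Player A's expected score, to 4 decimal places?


Elo expected score: Ea = 1/(1 + 10^((Rb-Ra)/400))
Rb - Ra = 1200 - 1500 = -300
(Rb-Ra)/400 = -300/400 = -0.75
10^-0.75 = 0.177828
Ea = 1/(1 + 0.177828) = 1/1.177828 = 0.8490

0.8490


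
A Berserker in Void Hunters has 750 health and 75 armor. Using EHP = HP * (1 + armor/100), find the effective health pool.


EHP = 750 * (1 + 75/100)
= 750 * (1 + 0.75)
= 750 * 1.75
= 1312.5

1312.5 EHP


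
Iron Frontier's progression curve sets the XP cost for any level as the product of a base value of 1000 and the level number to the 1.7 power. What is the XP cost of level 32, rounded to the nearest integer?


XP = 1000 * level^1.7
Substitute level = 32:
XP = 1000 * 32^1.7
= 1000 * 362.0387
= 362039

362039 XP


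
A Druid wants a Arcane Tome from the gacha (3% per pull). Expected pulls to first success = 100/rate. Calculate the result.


Expected pulls for a geometric distribution = 1/p = 100 / rate%
= 100 / 3
= 33.33

33.33 pulls


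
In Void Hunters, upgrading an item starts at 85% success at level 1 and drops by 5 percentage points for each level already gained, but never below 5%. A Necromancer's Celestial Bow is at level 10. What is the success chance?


raw_rate = 85 - 5 * (10 - 1)
= 85 - 5 * 9
= 85 - 45
= 40
Apply floor: max(40, 5) = 40%

40%


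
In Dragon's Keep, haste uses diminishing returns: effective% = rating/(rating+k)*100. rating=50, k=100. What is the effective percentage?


effective% = rating / (rating + k) * 100
= 50 / (50 + 100) * 100
= 50 / 150 * 100
= 0.333333 * 100
= 33.33%

33.33%


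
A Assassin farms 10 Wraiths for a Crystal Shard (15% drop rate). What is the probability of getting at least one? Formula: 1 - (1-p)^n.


P(at least one) = 1 - P(none) = 1 - (1-p)^n
p = 15/100 = 0.15
1 - p = 0.85
(1 - p)^10 = 0.85^10 = 0.196874
P(at least one) = 1 - 0.196874 = 0.8031

0.8031


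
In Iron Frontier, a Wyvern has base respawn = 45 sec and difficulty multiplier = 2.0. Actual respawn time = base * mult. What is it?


Respawn time = base * multiplier
= 45 * 2.0
= 90.0 seconds

90.0 seconds


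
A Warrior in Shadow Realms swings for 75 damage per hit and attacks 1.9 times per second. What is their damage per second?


DPS = damage * attack_speed
= 75 * 1.9
= 142.5

142.5 DPS


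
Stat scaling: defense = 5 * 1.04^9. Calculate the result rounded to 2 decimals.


value = base * growth^level
= 5 * 1.04^9
= 5 * 1.423312
= 7.12

7.12 defense


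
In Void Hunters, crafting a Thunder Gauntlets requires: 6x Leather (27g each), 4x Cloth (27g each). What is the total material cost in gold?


Cost breakdown:
  Leather: 6 * 27 = 162
  Cloth: 4 * 27 = 108
Total = 162 + 108 = 270

270 gold


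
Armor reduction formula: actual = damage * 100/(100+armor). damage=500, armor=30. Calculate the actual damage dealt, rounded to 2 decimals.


actual = 500 * 100 / (100 + 30)
= 500 * 100 / 130
= 50000 / 130
= 384.62

384.62 damage


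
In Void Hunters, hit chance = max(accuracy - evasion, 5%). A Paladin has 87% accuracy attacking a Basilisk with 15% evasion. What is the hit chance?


accuracy - evasion = 87 - 15 = 72
Apply floor: max(72, 5) = 72
Hit chance = 72%

72%


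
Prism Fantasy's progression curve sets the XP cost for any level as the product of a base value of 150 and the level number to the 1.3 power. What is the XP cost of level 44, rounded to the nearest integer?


XP = 150 * level^1.3
Substitute level = 44:
XP = 150 * 44^1.3
= 150 * 136.9268
= 20539

20539 XP


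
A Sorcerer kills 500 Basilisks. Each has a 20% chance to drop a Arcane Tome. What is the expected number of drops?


Expected drops = kills * (drop_rate / 100)
= 500 * (20 / 100)
= 500 * 0.2
= 100.0

100.0 drops


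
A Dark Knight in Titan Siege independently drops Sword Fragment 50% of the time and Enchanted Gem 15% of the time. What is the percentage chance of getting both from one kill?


For independent events, P(both) = P(A) * P(B)
= 50% * 15%
= 750 / 100 %
= 7.5%

7.5%


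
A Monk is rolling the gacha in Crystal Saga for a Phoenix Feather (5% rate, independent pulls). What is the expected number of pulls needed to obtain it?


Expected pulls for a geometric distribution = 1/p = 100 / rate%
= 100 / 5
= 20.0

20.0 pulls


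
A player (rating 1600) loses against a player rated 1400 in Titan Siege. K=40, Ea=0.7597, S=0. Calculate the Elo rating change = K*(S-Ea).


Elo update: delta = K * (S - Ea), where S = 0 (loses)
S - Ea = 0 - 0.7597 = -0.7597
Rating change = 40 * -0.7597
= -30.39

-30.39 rating points


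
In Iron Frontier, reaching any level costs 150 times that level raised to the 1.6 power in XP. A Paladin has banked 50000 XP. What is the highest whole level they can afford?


XP = 150 * level^1.6, so level = (XP / 150)^(1/1.6)
= (50000 / 150)^(1/1.6)
= 333.3333^0.625
= 37.7398
Floor: level = 37

level 37


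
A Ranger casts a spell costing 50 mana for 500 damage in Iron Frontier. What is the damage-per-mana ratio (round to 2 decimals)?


Efficiency = damage / mana
= 500 / 50
= 10.00

10.00 dmg/mana


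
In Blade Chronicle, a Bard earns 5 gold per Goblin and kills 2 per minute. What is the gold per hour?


Gold per minute = 5 * 2 = 10
Gold per hour = 10 * 60 = 600

600 gold/hour


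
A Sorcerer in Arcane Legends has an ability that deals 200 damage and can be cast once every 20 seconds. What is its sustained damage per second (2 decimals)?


DPS = damage / cooldown
= 200 / 20
= 10.00

10.00 DPS


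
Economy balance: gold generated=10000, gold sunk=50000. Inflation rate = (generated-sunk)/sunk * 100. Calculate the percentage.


Net gold = 10000 - 50000 = -40000
Inflation rate = net / sunk * 100 = -40000 / 50000 * 100
= -0.8 * 100
= -80.00%

-80.00%


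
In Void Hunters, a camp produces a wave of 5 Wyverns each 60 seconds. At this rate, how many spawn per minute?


Spawns per minute = count * (60 / interval)
= 5 * (60 / 60)
= 5 * 1.0
= 5.0

5.0 per minute


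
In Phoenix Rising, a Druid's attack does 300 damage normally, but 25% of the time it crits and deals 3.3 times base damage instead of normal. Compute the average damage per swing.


E[dmg] = base * (1 + crit_chance * (crit_mult - 1))
cc as decimal = 25/100 = 0.25
cm - 1 = 3.3 - 1 = 2.3
Bonus factor = 0.25 * 2.3 = 0.575
Total multiplier = 1 + 0.575 = 1.575
Expected damage = 300 * 1.575 = 472.50

472.50 damage


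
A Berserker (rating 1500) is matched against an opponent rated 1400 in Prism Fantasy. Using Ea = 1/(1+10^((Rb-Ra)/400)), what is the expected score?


Elo expected score: Ea = 1/(1 + 10^((Rb-Ra)/400))
Rb - Ra = 1400 - 1500 = -100
(Rb-Ra)/400 = -100/400 = -0.25
10^-0.25 = 0.562341
Ea = 1/(1 + 0.562341) = 1/1.562341 = 0.6401

0.6401


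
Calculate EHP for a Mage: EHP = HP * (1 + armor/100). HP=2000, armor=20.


EHP = 2000 * (1 + 20/100)
= 2000 * (1 + 0.2)
= 2000 * 1.2
= 2400.0

2400.0 EHP


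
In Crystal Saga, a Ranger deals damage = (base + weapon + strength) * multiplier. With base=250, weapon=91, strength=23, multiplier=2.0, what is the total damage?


Sum base + weapon + str = 250 + 91 + 23 = 364
Multiply by 2.0:
364 * 2.0 = 728.0

728.0 damage


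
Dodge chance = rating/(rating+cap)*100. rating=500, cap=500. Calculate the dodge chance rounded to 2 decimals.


dodge% = 500 / (500 + 500) * 100
= 500 / 1000 * 100
= 0.5 * 100
= 50.00%

50.00%


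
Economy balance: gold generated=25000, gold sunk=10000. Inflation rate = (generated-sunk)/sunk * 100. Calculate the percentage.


Net gold = 25000 - 10000 = 15000
Inflation rate = net / sunk * 100 = 15000 / 10000 * 100
= 1.5 * 100
= 150.00%

150.00%


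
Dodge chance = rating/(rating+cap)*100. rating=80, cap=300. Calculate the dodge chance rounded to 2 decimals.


dodge% = 80 / (80 + 300) * 100
= 80 / 380 * 100
= 0.210526 * 100
= 21.05%

21.05%


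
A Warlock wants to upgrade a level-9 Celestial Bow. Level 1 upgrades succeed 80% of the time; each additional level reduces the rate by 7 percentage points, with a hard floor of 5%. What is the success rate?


raw_rate = 80 - 7 * (9 - 1)
= 80 - 7 * 8
= 80 - 56
= 24
Apply floor: max(24, 5) = 24%

24%


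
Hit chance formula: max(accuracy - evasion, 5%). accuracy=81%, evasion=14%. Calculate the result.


accuracy - evasion = 81 - 14 = 67
Apply floor: max(67, 5) = 67
Hit chance = 67%

67%


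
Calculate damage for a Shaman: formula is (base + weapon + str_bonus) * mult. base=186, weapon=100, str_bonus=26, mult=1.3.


Sum base + weapon + str = 186 + 100 + 26 = 312
Multiply by 1.3:
312 * 1.3 = 405.6

405.6 damage


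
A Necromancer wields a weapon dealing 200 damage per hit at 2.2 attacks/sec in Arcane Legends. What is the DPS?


DPS = damage * attack_speed
= 200 * 2.2
= 440.0

440.0 DPS


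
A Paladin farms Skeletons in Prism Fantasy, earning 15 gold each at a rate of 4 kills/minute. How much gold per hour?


Gold per minute = 15 * 4 = 60
Gold per hour = 60 * 60 = 3600

3600 gold/hour


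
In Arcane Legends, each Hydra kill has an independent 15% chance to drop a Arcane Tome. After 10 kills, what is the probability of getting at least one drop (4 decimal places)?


P(at least one) = 1 - P(none) = 1 - (1-p)^n
p = 15/100 = 0.15
1 - p = 0.85
(1 - p)^10 = 0.85^10 = 0.196874
P(at least one) = 1 - 0.196874 = 0.8031

0.8031


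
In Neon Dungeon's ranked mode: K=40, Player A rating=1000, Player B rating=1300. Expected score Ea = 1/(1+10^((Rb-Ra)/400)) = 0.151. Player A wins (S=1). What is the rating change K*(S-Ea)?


Elo update: delta = K * (S - Ea), where S = 1 (wins)
S - Ea = 1 - 0.151 = 0.849
Rating change = 40 * 0.849
= 33.96

33.96 rating points


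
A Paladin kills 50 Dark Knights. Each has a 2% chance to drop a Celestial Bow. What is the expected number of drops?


Expected drops = kills * (drop_rate / 100)
= 50 * (2 / 100)
= 50 * 0.02
= 1.0

1.0 drops


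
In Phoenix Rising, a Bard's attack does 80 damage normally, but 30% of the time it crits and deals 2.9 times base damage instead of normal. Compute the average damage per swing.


E[dmg] = base * (1 + crit_chance * (crit_mult - 1))
cc as decimal = 30/100 = 0.3
cm - 1 = 2.9 - 1 = 1.9
Bonus factor = 0.3 * 1.9 = 0.57
Total multiplier = 1 + 0.57 = 1.57
Expected damage = 80 * 1.57 = 125.60

125.60 damage


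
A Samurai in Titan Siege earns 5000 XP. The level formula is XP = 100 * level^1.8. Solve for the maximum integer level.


XP = 100 * level^1.8, so level = (XP / 100)^(1/1.8)
= (5000 / 100)^(1/1.8)
= 50.0^0.5556
= 8.7876
Floor: level = 8

level 8


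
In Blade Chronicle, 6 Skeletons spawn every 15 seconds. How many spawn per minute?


Spawns per minute = count * (60 / interval)
= 6 * (60 / 15)
= 6 * 4.0
= 24.0

24.0 per minute


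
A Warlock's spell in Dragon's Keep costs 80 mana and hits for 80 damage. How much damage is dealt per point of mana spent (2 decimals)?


Efficiency = damage / mana
= 80 / 80
= 1.00

1.00 dmg/mana


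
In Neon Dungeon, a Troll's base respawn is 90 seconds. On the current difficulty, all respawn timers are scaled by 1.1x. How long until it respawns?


Respawn time = base * multiplier
= 90 * 1.1
= 99.0 seconds

99.0 seconds


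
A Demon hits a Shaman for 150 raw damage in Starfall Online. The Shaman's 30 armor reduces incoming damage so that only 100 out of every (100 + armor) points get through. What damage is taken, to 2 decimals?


actual = 150 * 100 / (100 + 30)
= 150 * 100 / 130
= 15000 / 130
= 115.38

115.38 damage


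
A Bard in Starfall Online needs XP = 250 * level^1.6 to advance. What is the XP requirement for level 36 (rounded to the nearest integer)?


XP = 250 * level^1.6
Substitute level = 36:
XP = 250 * 36^1.6
= 250 * 309.0893
= 77272

77272 XP


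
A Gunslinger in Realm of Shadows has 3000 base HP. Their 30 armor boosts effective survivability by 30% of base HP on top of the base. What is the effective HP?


EHP = 3000 * (1 + 30/100)
= 3000 * (1 + 0.3)
= 3000 * 1.3
= 3900.0

3900.0 EHP


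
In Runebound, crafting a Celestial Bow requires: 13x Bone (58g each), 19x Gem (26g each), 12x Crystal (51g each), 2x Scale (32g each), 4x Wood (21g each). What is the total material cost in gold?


Cost breakdown:
  Bone: 13 * 58 = 754
  Gem: 19 * 26 = 494
  Crystal: 12 * 51 = 612
  Scale: 2 * 32 = 64
  Wood: 4 * 21 = 84
Total = 754 + 494 + 612 + 64 + 84 = 2008

2008 gold


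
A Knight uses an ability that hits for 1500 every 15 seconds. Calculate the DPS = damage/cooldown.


DPS = damage / cooldown
= 1500 / 15
= 100.00

100.00 DPS


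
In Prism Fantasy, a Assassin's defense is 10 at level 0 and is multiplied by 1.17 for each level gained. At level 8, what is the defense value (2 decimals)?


value = base * growth^level
= 10 * 1.17^8
= 10 * 3.511453
= 35.11

35.11 defense


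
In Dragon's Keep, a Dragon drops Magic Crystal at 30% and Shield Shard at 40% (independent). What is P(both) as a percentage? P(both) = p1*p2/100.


For independent events, P(both) = P(A) * P(B)
= 30% * 40%
= 1200 / 100 %
= 12.0%

12.0%


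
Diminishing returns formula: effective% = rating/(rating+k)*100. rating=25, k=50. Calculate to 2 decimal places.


effective% = rating / (rating + k) * 100
= 25 / (25 + 50) * 100
= 25 / 75 * 100
= 0.333333 * 100
= 33.33%

33.33%


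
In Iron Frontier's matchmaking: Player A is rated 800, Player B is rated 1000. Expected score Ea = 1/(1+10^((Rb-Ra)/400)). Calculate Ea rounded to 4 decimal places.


Elo expected score: Ea = 1/(1 + 10^((Rb-Ra)/400))
Rb - Ra = 1000 - 800 = 200
(Rb-Ra)/400 = 200/400 = 0.5
10^0.5 = 3.162278
Ea = 1/(1 + 3.162278) = 1/4.162278 = 0.2403

0.2403


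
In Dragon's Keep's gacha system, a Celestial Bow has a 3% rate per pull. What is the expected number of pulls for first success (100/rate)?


Expected pulls for a geometric distribution = 1/p = 100 / rate%
= 100 / 3
= 33.33

33.33 pulls


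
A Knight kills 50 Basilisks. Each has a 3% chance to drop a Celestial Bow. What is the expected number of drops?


Expected drops = kills * (drop_rate / 100)
= 50 * (3 / 100)
= 50 * 0.03
= 1.5

1.5 drops


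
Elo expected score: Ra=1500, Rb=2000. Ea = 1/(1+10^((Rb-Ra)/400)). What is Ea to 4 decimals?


Elo expected score: Ea = 1/(1 + 10^((Rb-Ra)/400))
Rb - Ra = 2000 - 1500 = 500
(Rb-Ra)/400 = 500/400 = 1.25
10^1.25 = 17.782794
Ea = 1/(1 + 17.782794) = 1/18.782794 = 0.0532

0.0532


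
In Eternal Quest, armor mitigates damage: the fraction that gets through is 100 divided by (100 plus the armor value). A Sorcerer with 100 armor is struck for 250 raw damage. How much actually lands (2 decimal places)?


actual = 250 * 100 / (100 + 100)
= 250 * 100 / 200
= 25000 / 200
= 125.00

125.00 damage


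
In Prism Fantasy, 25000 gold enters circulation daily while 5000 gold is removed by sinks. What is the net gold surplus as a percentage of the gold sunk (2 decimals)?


Net gold = 25000 - 5000 = 20000
Inflation rate = net / sunk * 100 = 20000 / 5000 * 100
= 4.0 * 100
= 400.00%

400.00%


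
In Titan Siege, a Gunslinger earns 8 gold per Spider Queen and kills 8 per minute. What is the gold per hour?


Gold per minute = 8 * 8 = 64
Gold per hour = 64 * 60 = 3840

3840 gold/hour


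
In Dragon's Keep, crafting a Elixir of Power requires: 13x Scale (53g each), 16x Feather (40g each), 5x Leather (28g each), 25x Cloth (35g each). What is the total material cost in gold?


Cost breakdown:
  Scale: 13 * 53 = 689
  Feather: 16 * 40 = 640
  Leather: 5 * 28 = 140
  Cloth: 25 * 35 = 875
Total = 689 + 640 + 140 + 875 = 2344

2344 gold


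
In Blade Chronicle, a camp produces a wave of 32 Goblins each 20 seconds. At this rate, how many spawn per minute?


Spawns per minute = count * (60 / interval)
= 32 * (60 / 20)
= 32 * 3.0
= 96.0

96.0 per minute


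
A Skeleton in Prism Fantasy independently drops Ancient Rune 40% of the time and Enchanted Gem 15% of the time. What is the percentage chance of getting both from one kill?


For independent events, P(both) = P(A) * P(B)
= 40% * 15%
= 600 / 100 %
= 6.0%

6.0%


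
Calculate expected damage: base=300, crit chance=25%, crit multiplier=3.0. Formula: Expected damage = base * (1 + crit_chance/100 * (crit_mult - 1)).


E[dmg] = base * (1 + crit_chance * (crit_mult - 1))
cc as decimal = 25/100 = 0.25
cm - 1 = 3.0 - 1 = 2.0
Bonus factor = 0.25 * 2.0 = 0.5
Total multiplier = 1 + 0.5 = 1.5
Expected damage = 300 * 1.5 = 450.00

450.00 damage


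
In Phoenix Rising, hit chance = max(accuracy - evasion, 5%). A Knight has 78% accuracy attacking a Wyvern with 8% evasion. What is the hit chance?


accuracy - evasion = 78 - 8 = 70
Apply floor: max(70, 5) = 70
Hit chance = 70%

70%


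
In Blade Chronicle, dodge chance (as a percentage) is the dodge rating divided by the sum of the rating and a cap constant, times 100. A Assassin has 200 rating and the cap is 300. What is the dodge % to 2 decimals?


dodge% = 200 / (200 + 300) * 100
= 200 / 500 * 100
= 0.4 * 100
= 40.00%

40.00%


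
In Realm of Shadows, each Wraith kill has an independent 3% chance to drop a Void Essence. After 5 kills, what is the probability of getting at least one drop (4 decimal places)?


P(at least one) = 1 - P(none) = 1 - (1-p)^n
p = 3/100 = 0.03
1 - p = 0.97
(1 - p)^5 = 0.97^5 = 0.858734
P(at least one) = 1 - 0.858734 = 0.1413

0.1413


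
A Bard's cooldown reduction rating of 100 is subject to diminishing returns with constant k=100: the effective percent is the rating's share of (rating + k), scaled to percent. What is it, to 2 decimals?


effective% = rating / (rating + k) * 100
= 100 / (100 + 100) * 100
= 100 / 200 * 100
= 0.5 * 100
= 50.00%

50.00%


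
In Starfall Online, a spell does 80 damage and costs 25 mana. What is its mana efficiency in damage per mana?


Efficiency = damage / mana
= 80 / 25
= 3.20

3.20 dmg/mana


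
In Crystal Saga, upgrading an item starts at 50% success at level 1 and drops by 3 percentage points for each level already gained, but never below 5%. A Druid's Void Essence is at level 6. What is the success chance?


raw_rate = 50 - 3 * (6 - 1)
= 50 - 3 * 5
= 50 - 15
= 35
Apply floor: max(35, 5) = 35%

35%


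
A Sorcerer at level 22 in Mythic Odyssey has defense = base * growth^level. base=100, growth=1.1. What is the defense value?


value = base * growth^level
= 100 * 1.1^22
= 100 * 8.140275
= 814.03

814.03 defense


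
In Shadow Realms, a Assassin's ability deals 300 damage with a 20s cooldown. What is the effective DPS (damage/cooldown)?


DPS = damage / cooldown
= 300 / 20
= 15.00

15.00 DPS


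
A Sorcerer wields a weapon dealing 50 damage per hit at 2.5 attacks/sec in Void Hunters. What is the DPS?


DPS = damage * attack_speed
= 50 * 2.5
= 125.0

125.0 DPS


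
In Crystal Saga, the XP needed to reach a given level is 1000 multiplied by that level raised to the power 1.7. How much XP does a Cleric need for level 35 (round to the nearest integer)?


XP = 1000 * level^1.7
Substitute level = 35:
XP = 1000 * 35^1.7
= 1000 * 421.6146
= 421615

421615 XP


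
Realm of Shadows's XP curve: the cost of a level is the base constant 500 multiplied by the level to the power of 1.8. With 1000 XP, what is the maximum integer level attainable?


XP = 500 * level^1.8, so level = (XP / 500)^(1/1.8)
= (1000 / 500)^(1/1.8)
= 2.0^0.5556
= 1.4697
Floor: level = 1

level 1


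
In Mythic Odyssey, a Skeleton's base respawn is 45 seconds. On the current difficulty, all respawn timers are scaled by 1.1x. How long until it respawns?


Respawn time = base * multiplier
= 45 * 1.1
= 49.5 seconds

49.5 seconds


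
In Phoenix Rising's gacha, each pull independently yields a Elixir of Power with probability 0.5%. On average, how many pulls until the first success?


Expected pulls for a geometric distribution = 1/p = 100 / rate%
= 100 / 0.5
= 200.0

200.0 pulls


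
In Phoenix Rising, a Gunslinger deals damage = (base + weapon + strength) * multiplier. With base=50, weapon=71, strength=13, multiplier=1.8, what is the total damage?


Sum base + weapon + str = 50 + 71 + 13 = 134
Multiply by 1.8:
134 * 1.8 = 241.2

241.2 damage


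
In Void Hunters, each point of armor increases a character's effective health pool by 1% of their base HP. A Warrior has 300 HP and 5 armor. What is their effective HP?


EHP = 300 * (1 + 5/100)
= 300 * (1 + 0.05)
= 300 * 1.05
= 315.0

315.0 EHP


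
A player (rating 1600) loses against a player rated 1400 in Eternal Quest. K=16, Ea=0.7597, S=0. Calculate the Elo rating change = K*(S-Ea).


Elo update: delta = K * (S - Ea), where S = 0 (loses)
S - Ea = 0 - 0.7597 = -0.7597
Rating change = 16 * -0.7597
= -12.16

-12.16 rating points


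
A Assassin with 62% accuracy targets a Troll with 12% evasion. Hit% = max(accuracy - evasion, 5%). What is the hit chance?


accuracy - evasion = 62 - 12 = 50
Apply floor: max(50, 5) = 50
Hit chance = 50%

50%


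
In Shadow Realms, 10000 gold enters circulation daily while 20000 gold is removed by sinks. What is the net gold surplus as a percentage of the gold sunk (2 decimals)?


Net gold = 10000 - 20000 = -10000
Inflation rate = net / sunk * 100 = -10000 / 20000 * 100
= -0.5 * 100
= -50.00%

-50.00%


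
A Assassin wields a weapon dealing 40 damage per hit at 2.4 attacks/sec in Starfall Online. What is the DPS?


DPS = damage * attack_speed
= 40 * 2.4
= 96.0

96.0 DPS


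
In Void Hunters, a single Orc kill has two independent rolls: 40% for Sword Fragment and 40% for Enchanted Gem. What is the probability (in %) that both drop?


For independent events, P(both) = P(A) * P(B)
= 40% * 40%
= 1600 / 100 %
= 16.0%

16.0%


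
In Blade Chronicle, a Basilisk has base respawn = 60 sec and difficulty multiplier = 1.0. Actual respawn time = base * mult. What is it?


Respawn time = base * multiplier
= 60 * 1.0
= 60.0 seconds

60.0 seconds


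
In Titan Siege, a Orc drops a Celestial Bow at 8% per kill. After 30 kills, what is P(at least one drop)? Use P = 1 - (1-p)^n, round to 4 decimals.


P(at least one) = 1 - P(none) = 1 - (1-p)^n
p = 8/100 = 0.08
1 - p = 0.92
(1 - p)^30 = 0.92^30 = 0.081966
P(at least one) = 1 - 0.081966 = 0.9180

0.9180


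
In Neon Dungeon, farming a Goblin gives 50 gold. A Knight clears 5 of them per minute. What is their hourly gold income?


Gold per minute = 50 * 5 = 250
Gold per hour = 250 * 60 = 15000

15000 gold/hour


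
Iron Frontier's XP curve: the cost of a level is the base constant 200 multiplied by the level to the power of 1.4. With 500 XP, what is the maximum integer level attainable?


XP = 200 * level^1.4, so level = (XP / 200)^(1/1.4)
= (500 / 200)^(1/1.4)
= 2.5^0.7143
= 1.9242
Floor: level = 1

level 1
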